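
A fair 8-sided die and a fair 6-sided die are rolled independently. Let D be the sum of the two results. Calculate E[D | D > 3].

376/45

P(D > 3) = 15/16.
E[D | D > 3] = (47/6) / (15/16) = 376/45.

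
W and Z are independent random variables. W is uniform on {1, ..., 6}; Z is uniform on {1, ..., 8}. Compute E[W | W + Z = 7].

7/2

Outcomes with W + Z = 7: (1,6), (2,5), (3,4), (4,3), (5,2), (6,1), each with probability 1/48.
E[W | W + Z = 7] = (1 + 2 + 3 + 4 + 5 + 6) / 6 = 7/2.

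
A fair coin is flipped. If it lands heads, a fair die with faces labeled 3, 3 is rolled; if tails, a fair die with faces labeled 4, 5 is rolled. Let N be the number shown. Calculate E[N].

15/4

E[N | heads] = (3+3)/2 = 3.
E[N | tails] = (4+5)/2 = 9/2.
E[N] = (1/2)·(3) + (1/2)·(9/2) = 15/4.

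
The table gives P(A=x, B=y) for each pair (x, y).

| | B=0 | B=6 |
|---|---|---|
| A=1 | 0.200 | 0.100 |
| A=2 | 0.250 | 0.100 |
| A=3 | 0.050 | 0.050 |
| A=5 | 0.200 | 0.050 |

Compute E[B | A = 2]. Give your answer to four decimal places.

P(A = 2) = 0.350.
Summing B·P(A=x,B=y) over the conditioning event gives 0.600.
E[B | A = 2] = (0.600) / (0.350) = 1.7143.

1.7143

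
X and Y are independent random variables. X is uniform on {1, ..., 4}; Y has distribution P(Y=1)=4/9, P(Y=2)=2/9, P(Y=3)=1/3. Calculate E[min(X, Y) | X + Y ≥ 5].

36/17

P(X + Y ≥ 5) = 17/36.
Summing min(X,Y)·P(x,y) over outcomes with X + Y ≥ 5 gives 1.
E[min(X, Y) | X + Y ≥ 5] = (1) / (17/36) = 36/17.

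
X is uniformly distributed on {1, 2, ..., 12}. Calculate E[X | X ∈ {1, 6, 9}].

16/3

P(X ∈ {1, 6, 9}) = 1/4.
Σ over the event: 1·1/12 + 6·1/12 + 9·1/12 = 4/3.
E[X | X ∈ {1, 6, 9}] = (4/3) / (1/4) = 16/3.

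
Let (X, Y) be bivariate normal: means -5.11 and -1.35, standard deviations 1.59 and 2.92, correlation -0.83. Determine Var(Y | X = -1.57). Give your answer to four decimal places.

2.6526

Var(Y | X=x) = (1 − ρ²)·σ_Y².
Var(Y | X=-1.57) = (2.92)²·(1 − (-0.83)²) = 8.5264·0.3111 = 2.6526.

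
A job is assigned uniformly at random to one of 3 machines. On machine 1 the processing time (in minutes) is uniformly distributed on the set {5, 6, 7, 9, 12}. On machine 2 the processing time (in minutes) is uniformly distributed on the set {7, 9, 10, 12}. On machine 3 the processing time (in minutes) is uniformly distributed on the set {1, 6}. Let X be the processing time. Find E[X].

E[X | machine 1] = (5+6+7+9+12)/5 = 39/5.
E[X | machine 2] = (7+9+10+12)/4 = 19/2.
E[X | machine 3] = (1+6)/2 = 7/2.
E[X] = (1/3)·(39/5) + (1/3)·(19/2) + (1/3)·(7/2) = 104/15.

104/15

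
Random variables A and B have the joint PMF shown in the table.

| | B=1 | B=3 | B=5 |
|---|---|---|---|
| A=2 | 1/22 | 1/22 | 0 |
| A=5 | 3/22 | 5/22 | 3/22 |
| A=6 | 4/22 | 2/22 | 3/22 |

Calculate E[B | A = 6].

P(A = 6) = 9/22.
Σ B·P over the event = 1·(4/22) + 3·(2/22) + 5·(3/22) = 25/22.
E[B | A = 6] = (25/22) / (9/22) = 25/9.

25/9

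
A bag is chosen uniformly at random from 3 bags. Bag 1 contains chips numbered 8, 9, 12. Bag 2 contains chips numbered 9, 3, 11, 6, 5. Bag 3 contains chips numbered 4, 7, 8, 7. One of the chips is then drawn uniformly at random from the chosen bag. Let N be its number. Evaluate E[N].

E[N | bag 1] = (8+9+12)/3 = 29/3.
E[N | bag 2] = (9+3+11+6+5)/5 = 34/5.
E[N | bag 3] = (4+7+8+7)/4 = 13/2.
By the law of total expectation,
E[N] = (1/3)·(29/3) + (1/3)·(34/5) + (1/3)·(13/2) = 689/90.

689/90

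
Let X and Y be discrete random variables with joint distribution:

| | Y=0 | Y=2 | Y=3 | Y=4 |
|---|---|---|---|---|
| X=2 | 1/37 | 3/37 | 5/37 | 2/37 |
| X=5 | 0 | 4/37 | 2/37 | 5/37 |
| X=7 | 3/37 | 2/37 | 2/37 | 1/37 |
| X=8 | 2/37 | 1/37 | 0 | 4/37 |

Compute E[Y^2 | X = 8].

68/7

P(X = 8) = 7/37.
Σ Y^2·P over the event = 0·(2/37) + 4·(1/37) + 16·(4/37) = 68/37.
E[Y^2 | X = 8] = (68/37) / (7/37) = 68/7.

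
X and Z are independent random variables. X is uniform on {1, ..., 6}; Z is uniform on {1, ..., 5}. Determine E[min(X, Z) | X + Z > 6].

16/5

P(X + Z > 6) = 1/2.
Summing min(X,Z)·P(x,y) over outcomes with X + Z > 6 gives 8/5.
E[min(X, Z) | X + Z > 6] = (8/5) / (1/2) = 16/5.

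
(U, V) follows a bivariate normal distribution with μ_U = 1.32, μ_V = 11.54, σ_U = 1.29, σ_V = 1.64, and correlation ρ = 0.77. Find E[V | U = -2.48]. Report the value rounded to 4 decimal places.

For a bivariate normal, E[V | U=x] = μ_V + ρ·(σ_V/σ_U)·(x − μ_U).
E[V | U=-2.48] = 11.54 + (0.77)·(1.64/1.29)·(-2.48 − (1.32)) = 11.54 + (0.97891)·(-3.8) = 7.8201.

7.8201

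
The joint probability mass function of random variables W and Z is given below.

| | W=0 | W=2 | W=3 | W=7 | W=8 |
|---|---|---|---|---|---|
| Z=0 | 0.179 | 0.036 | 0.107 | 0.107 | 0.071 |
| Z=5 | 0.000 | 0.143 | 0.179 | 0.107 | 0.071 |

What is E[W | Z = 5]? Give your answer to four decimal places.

4.2800

P(Z = 5) = 0.500.
Σ W·P over the event = 2·(0.143) + 3·(0.179) + 7·(0.107) + 8·(0.071) = 2.140.
E[W | Z = 5] = (2.140) / (0.500) = 4.2800.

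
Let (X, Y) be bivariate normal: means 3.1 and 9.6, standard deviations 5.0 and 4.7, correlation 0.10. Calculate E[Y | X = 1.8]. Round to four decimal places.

9.4778

The regression of Y on X has slope ρ·σ_Y/σ_X and passes through (μ_X, μ_Y).
E[Y | X=1.8] = 9.6 + (0.10)·(4.7/5.0)·(1.8 − (3.1)) = 9.6 + (0.094)·(-1.3) = 9.4778.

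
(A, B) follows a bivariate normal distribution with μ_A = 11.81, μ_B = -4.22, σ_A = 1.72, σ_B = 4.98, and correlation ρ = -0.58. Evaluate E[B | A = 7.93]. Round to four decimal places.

2.2957

E[B | A=x] = μ_B + ρ(σ_B/σ_A)(x − μ_A) for jointly normal variables.
E[B | A=7.93] = -4.22 + (-0.58)·(4.98/1.72)·(7.93 − (11.81)) = -4.22 + (-1.6793)·(-3.88) = 2.2957.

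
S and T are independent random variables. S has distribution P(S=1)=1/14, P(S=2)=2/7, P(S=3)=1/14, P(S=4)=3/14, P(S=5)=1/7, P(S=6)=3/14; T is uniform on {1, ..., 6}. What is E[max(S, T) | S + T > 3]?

P(S + T > 3) = 13/14.
Summing max(S,T)·P(x,y) over outcomes with S + T > 3 gives 373/84.
E[max(S, T) | S + T > 3] = (373/84) / (13/14) = 373/78.

373/78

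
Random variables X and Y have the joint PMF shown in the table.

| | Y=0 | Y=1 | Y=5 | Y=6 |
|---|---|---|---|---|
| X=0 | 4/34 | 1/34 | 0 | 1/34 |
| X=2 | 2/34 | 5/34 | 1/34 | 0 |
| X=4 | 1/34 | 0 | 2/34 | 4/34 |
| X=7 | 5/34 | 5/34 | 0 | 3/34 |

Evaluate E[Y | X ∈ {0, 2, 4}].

17/7

P(X ∈ {0, 2, 4}) = 21/34.
Summing Y·P(X=x,Y=y) over the conditioning event gives 3/2.
E[Y | X ∈ {0, 2, 4}] = (3/2) / (21/34) = 17/7.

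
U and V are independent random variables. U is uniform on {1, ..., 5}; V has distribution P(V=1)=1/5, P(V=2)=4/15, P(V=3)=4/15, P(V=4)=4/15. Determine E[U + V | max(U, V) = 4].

P(max(U, V) = 4) = 9/25.
Summing (U+V)·P(x,y) over outcomes with max(U, V) = 4 gives 57/25.
E[U + V | max(U, V) = 4] = (57/25) / (9/25) = 19/3.

19/3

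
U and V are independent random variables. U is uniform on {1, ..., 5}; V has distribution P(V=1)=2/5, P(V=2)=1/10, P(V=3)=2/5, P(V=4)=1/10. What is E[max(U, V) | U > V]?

P(U > V) = 14/25.
Summing max(U,V)·P(x,y) over outcomes with U > V gives 109/50.
E[max(U, V) | U > V] = (109/50) / (14/25) = 109/28.

109/28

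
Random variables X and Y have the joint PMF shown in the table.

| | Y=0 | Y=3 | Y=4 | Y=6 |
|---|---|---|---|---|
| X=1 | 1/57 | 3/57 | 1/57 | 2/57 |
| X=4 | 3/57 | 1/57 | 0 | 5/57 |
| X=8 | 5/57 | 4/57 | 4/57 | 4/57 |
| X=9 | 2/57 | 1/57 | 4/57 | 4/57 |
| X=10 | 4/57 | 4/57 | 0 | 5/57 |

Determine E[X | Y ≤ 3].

P(Y ≤ 3) = 28/57.
Summing X·P(X=x,Y=y) over the conditioning event gives 199/57.
E[X | Y ≤ 3] = (199/57) / (28/57) = 199/28.

199/28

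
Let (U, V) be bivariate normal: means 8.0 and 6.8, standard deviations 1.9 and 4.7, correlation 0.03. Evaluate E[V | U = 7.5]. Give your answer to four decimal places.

6.7629

For a bivariate normal, E[V | U=x] = μ_V + ρ·(σ_V/σ_U)·(x − μ_U).
E[V | U=7.5] = 6.8 + (0.03)·(4.7/1.9)·(7.5 − (8.0)) = 6.8 + (0.074211)·(-0.5) = 6.7629.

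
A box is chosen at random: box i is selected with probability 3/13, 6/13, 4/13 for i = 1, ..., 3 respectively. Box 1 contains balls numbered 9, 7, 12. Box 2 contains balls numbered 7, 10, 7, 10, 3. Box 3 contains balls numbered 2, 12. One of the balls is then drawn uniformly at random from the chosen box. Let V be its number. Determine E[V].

502/65

E[V | box 1] = (9+7+12)/3 = 28/3.
E[V | box 2] = (7+10+7+10+3)/5 = 37/5.
E[V | box 3] = (2+12)/2 = 7.
By the law of total expectation,
E[V] = (3/13)·(28/3) + (6/13)·(37/5) + (4/13)·(7) = 502/65.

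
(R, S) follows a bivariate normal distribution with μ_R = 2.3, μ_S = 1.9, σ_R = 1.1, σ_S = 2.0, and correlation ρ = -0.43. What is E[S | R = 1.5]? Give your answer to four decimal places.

For a bivariate normal, E[S | R=x] = μ_S + ρ·(σ_S/σ_R)·(x − μ_R).
E[S | R=1.5] = 1.9 + (-0.43)·(2.0/1.1)·(1.5 − (2.3)) = 1.9 + (-0.78182)·(-0.8) = 2.5255.

2.5255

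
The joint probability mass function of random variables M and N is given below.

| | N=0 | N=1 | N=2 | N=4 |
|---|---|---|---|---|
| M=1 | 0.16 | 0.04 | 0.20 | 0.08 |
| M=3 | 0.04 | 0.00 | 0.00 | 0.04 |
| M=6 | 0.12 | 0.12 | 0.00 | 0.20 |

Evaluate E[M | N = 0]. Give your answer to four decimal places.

3.1250

P(N = 0) = 0.32.
Σ M·P over the event = 1·(0.16) + 3·(0.04) + 6·(0.12) = 1.00.
E[M | N = 0] = (1.00) / (0.32) = 3.1250.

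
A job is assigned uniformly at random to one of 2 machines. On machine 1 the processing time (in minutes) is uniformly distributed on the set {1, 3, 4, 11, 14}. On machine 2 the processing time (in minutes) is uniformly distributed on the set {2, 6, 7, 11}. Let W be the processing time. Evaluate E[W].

E[W | machine 1] = (1+3+4+11+14)/5 = 33/5.
E[W | machine 2] = (2+6+7+11)/4 = 13/2.
E[W] = (1/2)·(33/5) + (1/2)·(13/2) = 131/20.

131/20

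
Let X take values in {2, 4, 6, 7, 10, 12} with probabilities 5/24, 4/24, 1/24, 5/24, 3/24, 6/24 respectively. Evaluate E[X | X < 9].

P(X < 9) = 5/8.
Σ over the event: 2·5/24 + 4·1/6 + 6·1/24 + 7·5/24 = 67/24.
E[X | X < 9] = (67/24) / (5/8) = 67/15.

67/15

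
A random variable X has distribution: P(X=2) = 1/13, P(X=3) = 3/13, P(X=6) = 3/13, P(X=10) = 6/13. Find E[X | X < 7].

29/7

P(X < 7) = 7/13.
Σ over the event: 2·1/13 + 3·3/13 + 6·3/13 = 29/13.
E[X | X < 7] = (29/13) / (7/13) = 29/7.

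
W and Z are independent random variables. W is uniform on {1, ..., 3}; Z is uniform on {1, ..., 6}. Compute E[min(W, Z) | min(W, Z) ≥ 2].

12/5

Outcomes with min(W, Z) ≥ 2: (2,2), (2,3), (2,4), (2,5), (2,6), (3,2), (3,3), (3,4), (3,5), (3,6), each with probability 1/18.
E[min(W, Z) | min(W, Z) ≥ 2] = (2 + 2 + 2 + 2 + 2 + 2 + 3 + 3 + 3 + 3) / 10 = 12/5.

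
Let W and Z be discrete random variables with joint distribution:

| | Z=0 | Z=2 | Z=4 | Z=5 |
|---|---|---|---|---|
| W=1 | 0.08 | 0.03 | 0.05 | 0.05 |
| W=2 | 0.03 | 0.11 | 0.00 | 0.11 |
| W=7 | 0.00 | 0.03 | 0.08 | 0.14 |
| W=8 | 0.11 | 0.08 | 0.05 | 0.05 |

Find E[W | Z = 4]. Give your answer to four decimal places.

P(Z = 4) = 0.18.
Σ W·P over the event = 1·(0.05) + 7·(0.08) + 8·(0.05) = 1.01.
E[W | Z = 4] = (1.01) / (0.18) = 5.6111.

5.6111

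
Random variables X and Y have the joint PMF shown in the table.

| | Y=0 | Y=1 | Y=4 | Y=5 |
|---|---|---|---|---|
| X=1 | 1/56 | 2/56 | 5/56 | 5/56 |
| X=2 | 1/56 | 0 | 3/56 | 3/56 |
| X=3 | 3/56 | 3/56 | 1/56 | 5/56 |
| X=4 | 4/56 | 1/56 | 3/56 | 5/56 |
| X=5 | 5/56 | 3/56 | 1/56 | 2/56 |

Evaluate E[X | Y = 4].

31/13

P(Y = 4) = 13/56.
Summing X·P(X=x,Y=y) over the conditioning event gives 31/56.
E[X | Y = 4] = (31/56) / (13/56) = 31/13.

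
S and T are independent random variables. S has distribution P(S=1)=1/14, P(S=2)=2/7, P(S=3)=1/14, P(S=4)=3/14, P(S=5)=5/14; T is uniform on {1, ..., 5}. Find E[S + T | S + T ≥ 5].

207/29

P(S + T ≥ 5) = 29/35.
Summing (S+T)·P(x,y) over outcomes with S + T ≥ 5 gives 207/35.
E[S + T | S + T ≥ 5] = (207/35) / (29/35) = 207/29.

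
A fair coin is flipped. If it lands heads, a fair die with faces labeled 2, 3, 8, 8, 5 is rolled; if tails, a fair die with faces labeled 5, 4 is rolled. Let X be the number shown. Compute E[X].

97/20

E[X | heads] = (2+3+8+8+5)/5 = 26/5.
E[X | tails] = (5+4)/2 = 9/2.
By the law of total expectation,
E[X] = (1/2)·(26/5) + (1/2)·(9/2) = 97/20.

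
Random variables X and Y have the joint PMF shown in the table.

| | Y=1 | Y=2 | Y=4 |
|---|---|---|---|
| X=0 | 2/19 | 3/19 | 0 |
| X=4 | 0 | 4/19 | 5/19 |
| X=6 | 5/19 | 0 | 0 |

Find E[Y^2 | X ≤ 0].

P(X ≤ 0) = 5/19.
Σ Y^2·P over the event = 1·(2/19) + 4·(3/19) = 14/19.
E[Y^2 | X ≤ 0] = (14/19) / (5/19) = 14/5.

14/5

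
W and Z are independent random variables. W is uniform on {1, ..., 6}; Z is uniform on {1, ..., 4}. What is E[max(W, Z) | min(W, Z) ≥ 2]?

64/15

P(min(W, Z) ≥ 2) = 5/8.
Summing max(W,Z)·P(x,y) over outcomes with min(W, Z) ≥ 2 gives 8/3.
E[max(W, Z) | min(W, Z) ≥ 2] = (8/3) / (5/8) = 64/15.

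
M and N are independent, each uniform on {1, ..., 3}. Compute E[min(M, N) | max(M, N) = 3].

9/5

Outcomes with max(M, N) = 3: (1,3), (2,3), (3,1), (3,2), (3,3), each with probability 1/9.
E[min(M, N) | max(M, N) = 3] = (1 + 2 + 1 + 2 + 3) / 5 = 9/5.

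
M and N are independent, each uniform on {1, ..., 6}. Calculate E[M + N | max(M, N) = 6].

102/11

P(max(M, N) = 6) = 11/36.
Summing (M+N)·P(x,y) over outcomes with max(M, N) = 6 gives 17/6.
E[M + N | max(M, N) = 6] = (17/6) / (11/36) = 102/11.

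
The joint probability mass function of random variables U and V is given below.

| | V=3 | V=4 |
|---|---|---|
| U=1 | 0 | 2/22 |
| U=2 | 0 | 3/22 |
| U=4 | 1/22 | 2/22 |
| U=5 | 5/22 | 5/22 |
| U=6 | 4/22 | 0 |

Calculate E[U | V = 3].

53/10

P(V = 3) = 5/11.
Summing U·P(U=x,V=y) over the conditioning event gives 53/22.
E[U | V = 3] = (53/22) / (5/11) = 53/10.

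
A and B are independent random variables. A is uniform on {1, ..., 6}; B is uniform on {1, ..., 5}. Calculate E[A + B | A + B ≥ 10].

31/3

Outcomes with A + B ≥ 10: (5,5), (6,4), (6,5), each with probability 1/30.
E[A + B | A + B ≥ 10] = (10 + 10 + 11) / 3 = 31/3.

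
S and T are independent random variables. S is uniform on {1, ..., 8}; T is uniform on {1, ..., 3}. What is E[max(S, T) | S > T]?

49/9

P(S > T) = 3/4.
Summing max(S,T)·P(x,y) over outcomes with S > T gives 49/12.
E[max(S, T) | S > T] = (49/12) / (3/4) = 49/9.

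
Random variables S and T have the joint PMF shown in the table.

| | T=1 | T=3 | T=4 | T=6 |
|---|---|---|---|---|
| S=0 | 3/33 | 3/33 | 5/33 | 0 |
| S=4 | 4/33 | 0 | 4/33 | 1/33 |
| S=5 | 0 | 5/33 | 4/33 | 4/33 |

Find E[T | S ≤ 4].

P(S ≤ 4) = 20/33.
Summing T·P(S=x,T=y) over the conditioning event gives 58/33.
E[T | S ≤ 4] = (58/33) / (20/33) = 29/10.

29/10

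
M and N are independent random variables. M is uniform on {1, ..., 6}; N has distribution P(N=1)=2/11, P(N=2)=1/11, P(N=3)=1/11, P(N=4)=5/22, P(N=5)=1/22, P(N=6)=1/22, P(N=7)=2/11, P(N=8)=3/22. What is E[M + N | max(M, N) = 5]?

139/18

P(max(M, N) = 5) = 3/22.
Summing (M+N)·P(x,y) over outcomes with max(M, N) = 5 gives 139/132.
E[M + N | max(M, N) = 5] = (139/132) / (3/22) = 139/18.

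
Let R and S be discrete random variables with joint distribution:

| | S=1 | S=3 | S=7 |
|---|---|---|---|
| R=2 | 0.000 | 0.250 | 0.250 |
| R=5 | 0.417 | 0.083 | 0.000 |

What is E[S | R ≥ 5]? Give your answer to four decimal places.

P(R ≥ 5) = 0.500.
Summing S·P(R=x,S=y) over the conditioning event gives 0.666.
E[S | R ≥ 5] = (0.666) / (0.500) = 1.3320.

1.3320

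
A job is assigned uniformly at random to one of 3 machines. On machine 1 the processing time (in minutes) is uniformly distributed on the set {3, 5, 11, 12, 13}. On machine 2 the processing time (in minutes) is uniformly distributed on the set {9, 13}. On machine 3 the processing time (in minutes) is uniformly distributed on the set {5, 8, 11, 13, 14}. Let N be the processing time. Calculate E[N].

10

E[N | machine 1] = (3+5+11+12+13)/5 = 44/5.
E[N | machine 2] = (9+13)/2 = 11.
E[N | machine 3] = (5+8+11+13+14)/5 = 51/5.
By the law of total expectation,
E[N] = (1/3)·(44/5) + (1/3)·(11) + (1/3)·(51/5) = 10.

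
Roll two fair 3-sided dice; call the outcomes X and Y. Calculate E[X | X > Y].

Outcomes with X > Y: (2,1), (3,1), (3,2), each with probability 1/9.
E[X | X > Y] = (2 + 3 + 3) / 3 = 8/3.

8/3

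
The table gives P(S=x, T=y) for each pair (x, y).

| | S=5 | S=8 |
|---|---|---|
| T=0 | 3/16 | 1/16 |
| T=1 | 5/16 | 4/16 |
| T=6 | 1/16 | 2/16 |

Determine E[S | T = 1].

P(T = 1) = 9/16.
Σ S·P over the event = 5·(5/16) + 8·(4/16) = 57/16.
E[S | T = 1] = (57/16) / (9/16) = 19/3.

19/3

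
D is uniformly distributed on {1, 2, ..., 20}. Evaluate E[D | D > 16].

37/2

Given D > 16, D is equally likely to be any of {17, 18, 19, 20}.
E[D | D > 16] = (17 + 18 + 19 + 20) / 4 = 37/2.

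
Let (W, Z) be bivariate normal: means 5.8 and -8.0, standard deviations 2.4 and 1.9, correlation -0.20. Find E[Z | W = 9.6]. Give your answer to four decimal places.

The regression of Z on W has slope ρ·σ_Z/σ_W and passes through (μ_W, μ_Z).
E[Z | W=9.6] = -8.0 + (-0.20)·(1.9/2.4)·(9.6 − (5.8)) = -8.0 + (-0.15833)·(3.8) = -8.6017.

-8.6017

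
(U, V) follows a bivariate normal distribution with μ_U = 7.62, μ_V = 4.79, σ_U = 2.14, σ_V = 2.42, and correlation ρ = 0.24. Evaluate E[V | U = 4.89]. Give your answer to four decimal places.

4.0491

E[V | U=x] = μ_V + ρ(σ_V/σ_U)(x − μ_U) for jointly normal variables.
E[V | U=4.89] = 4.79 + (0.24)·(2.42/2.14)·(4.89 − (7.62)) = 4.79 + (0.2714)·(-2.73) = 4.0491.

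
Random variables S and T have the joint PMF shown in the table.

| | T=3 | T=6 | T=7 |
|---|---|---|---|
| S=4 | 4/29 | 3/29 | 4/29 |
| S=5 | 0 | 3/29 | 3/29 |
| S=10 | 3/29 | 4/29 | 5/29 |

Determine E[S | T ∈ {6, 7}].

P(T ∈ {6, 7}) = 22/29.
Σ S·P over the event = 4·(3/29) + 4·(4/29) + 5·(3/29) + 5·(3/29) + 10·(4/29) + 10·(5/29) = 148/29.
E[S | T ∈ {6, 7}] = (148/29) / (22/29) = 74/11.

74/11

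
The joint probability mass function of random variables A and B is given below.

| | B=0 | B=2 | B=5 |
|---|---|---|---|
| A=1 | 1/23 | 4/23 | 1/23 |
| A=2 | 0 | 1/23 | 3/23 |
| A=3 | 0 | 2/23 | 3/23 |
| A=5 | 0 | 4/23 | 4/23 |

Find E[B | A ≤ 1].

P(A ≤ 1) = 6/23.
Σ B·P over the event = 0·(1/23) + 2·(4/23) + 5·(1/23) = 13/23.
E[B | A ≤ 1] = (13/23) / (6/23) = 13/6.

13/6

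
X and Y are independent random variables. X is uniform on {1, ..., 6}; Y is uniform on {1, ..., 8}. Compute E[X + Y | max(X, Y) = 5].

70/9

Outcomes with max(X, Y) = 5: (1,5), (2,5), (3,5), (4,5), (5,1), (5,2), (5,3), (5,4), (5,5), each with probability 1/48.
E[X + Y | max(X, Y) = 5] = (6 + 7 + 8 + 9 + 6 + 7 + 8 + 9 + 10) / 9 = 70/9.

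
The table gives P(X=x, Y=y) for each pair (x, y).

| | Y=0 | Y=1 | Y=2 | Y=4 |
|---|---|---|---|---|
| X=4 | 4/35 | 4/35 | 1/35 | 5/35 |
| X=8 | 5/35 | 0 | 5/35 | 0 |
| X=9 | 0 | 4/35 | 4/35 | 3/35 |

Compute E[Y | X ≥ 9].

24/11

P(X ≥ 9) = 11/35.
Σ Y·P over the event = 1·(4/35) + 2·(4/35) + 4·(3/35) = 24/35.
E[Y | X ≥ 9] = (24/35) / (11/35) = 24/11.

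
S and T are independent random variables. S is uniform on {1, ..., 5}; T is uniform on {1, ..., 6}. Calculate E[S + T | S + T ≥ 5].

175/24

P(S + T ≥ 5) = 4/5.
Summing (S+T)·P(x,y) over outcomes with S + T ≥ 5 gives 35/6.
E[S + T | S + T ≥ 5] = (35/6) / (4/5) = 175/24.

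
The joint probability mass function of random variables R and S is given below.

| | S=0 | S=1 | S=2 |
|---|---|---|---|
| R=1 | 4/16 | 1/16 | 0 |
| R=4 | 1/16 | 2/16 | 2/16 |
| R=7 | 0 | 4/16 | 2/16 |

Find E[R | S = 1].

P(S = 1) = 7/16.
Σ R·P over the event = 1·(1/16) + 4·(2/16) + 7·(4/16) = 37/16.
E[R | S = 1] = (37/16) / (7/16) = 37/7.

37/7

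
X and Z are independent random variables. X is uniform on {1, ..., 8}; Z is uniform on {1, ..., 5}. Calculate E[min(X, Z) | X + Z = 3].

1

Outcomes with X + Z = 3: (1,2), (2,1), each with probability 1/40.
E[min(X, Z) | X + Z = 3] = (1 + 1) / 2 = 1.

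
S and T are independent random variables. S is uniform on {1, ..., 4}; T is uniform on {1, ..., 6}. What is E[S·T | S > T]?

P(S > T) = 1/4.
Summing ST·P(x,y) over outcomes with S > T gives 35/24.
E[S·T | S > T] = (35/24) / (1/4) = 35/6.

35/6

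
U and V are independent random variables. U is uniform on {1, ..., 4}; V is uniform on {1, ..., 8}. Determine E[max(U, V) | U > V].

Outcomes with U > V: (2,1), (3,1), (3,2), (4,1), (4,2), (4,3), each with probability 1/32.
E[max(U, V) | U > V] = (2 + 3 + 3 + 4 + 4 + 4) / 6 = 10/3.

10/3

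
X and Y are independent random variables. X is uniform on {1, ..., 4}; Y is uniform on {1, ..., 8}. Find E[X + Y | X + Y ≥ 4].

P(X + Y ≥ 4) = 29/32.
Summing (X+Y)·P(x,y) over outcomes with X + Y ≥ 4 gives 27/4.
E[X + Y | X + Y ≥ 4] = (27/4) / (29/32) = 216/29.

216/29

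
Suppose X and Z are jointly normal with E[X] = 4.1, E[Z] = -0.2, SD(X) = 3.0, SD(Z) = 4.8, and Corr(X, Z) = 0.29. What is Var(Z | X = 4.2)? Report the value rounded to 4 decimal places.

21.1023

For a bivariate normal, Var(Z | X=x) = σ_Z²(1 − ρ²).
Var(Z | X=4.2) = (4.8)²·(1 − (0.29)²) = 23.04·0.9159 = 21.1023.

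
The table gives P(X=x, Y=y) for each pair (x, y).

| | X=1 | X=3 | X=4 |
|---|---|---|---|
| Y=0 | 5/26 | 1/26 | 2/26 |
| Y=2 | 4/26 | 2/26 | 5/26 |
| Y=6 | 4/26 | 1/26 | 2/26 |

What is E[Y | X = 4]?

22/9

P(X = 4) = 9/26.
Summing Y·P(X=x,Y=y) over the conditioning event gives 11/13.
E[Y | X = 4] = (11/13) / (9/26) = 22/9.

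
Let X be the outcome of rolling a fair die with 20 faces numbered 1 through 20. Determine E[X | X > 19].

20

Given X > 19, X is equally likely to be any of {20}.
E[X | X > 19] = (20) / 1 = 20.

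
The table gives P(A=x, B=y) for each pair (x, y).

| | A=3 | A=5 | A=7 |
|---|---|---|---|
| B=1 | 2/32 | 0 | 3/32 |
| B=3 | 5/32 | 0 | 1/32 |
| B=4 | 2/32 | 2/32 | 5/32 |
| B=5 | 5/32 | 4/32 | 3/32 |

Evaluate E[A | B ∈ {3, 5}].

13/3

P(B ∈ {3, 5}) = 9/16.
Σ A·P over the event = 3·(5/32) + 3·(5/32) + 5·(4/32) + 7·(1/32) + 7·(3/32) = 39/16.
E[A | B ∈ {3, 5}] = (39/16) / (9/16) = 13/3.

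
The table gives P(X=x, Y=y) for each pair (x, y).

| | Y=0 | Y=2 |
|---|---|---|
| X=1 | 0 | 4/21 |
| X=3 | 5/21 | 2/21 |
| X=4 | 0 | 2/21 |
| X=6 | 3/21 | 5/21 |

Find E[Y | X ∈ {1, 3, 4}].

16/13

P(X ∈ {1, 3, 4}) = 13/21.
Σ Y·P over the event = 2·(4/21) + 0·(5/21) + 2·(2/21) + 2·(2/21) = 16/21.
E[Y | X ∈ {1, 3, 4}] = (16/21) / (13/21) = 16/13.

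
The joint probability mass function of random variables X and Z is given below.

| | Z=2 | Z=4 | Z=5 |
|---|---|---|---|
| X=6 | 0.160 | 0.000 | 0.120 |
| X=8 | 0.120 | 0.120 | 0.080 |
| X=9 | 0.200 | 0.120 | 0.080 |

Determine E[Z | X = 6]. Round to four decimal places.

3.2857

P(X = 6) = 0.280.
Σ Z·P over the event = 2·(0.160) + 5·(0.120) = 0.920.
E[Z | X = 6] = (0.920) / (0.280) = 3.2857.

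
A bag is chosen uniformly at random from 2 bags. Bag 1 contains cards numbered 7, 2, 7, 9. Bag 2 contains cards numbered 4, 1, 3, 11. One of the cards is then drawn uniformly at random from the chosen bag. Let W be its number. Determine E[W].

E[W | bag 1] = (7+2+7+9)/4 = 25/4.
E[W | bag 2] = (4+1+3+11)/4 = 19/4.
E[W] = (1/2)·(25/4) + (1/2)·(19/4) = 11/2.

11/2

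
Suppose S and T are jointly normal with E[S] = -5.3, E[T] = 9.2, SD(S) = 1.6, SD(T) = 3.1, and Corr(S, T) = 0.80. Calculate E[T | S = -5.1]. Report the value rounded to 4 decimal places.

For a bivariate normal, E[T | S=x] = μ_T + ρ·(σ_T/σ_S)·(x − μ_S).
E[T | S=-5.1] = 9.2 + (0.80)·(3.1/1.6)·(-5.1 − (-5.3)) = 9.2 + (1.55)·(0.2) = 9.5100.

9.5100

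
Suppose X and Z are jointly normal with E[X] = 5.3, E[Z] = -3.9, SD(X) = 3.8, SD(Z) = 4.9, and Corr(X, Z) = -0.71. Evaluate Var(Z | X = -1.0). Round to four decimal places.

The conditional variance in a bivariate normal is σ_Z²(1 − ρ²), independent of x.
Var(Z | X=-1.0) = (4.9)²·(1 − (-0.71)²) = 24.01·0.4959 = 11.9066.

11.9066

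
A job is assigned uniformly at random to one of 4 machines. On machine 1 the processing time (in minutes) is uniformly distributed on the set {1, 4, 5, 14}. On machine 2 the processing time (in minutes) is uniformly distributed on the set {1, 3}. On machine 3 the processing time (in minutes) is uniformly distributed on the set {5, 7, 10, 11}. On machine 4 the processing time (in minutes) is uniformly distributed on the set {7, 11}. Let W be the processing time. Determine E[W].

E[W | machine 1] = (1+4+5+14)/4 = 6.
E[W | machine 2] = (1+3)/2 = 2.
E[W | machine 3] = (5+7+10+11)/4 = 33/4.
E[W | machine 4] = (7+11)/2 = 9.
E[W] = (1/4)·(6) + (1/4)·(2) + (1/4)·(33/4) + (1/4)·(9) = 101/16.

101/16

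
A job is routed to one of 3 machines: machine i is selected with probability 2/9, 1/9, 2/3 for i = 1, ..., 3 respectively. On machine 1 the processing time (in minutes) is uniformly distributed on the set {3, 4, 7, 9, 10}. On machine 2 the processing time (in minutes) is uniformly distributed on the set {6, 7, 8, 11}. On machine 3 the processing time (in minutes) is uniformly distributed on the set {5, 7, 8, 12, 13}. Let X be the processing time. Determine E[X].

376/45

E[X | machine 1] = (3+4+7+9+10)/5 = 33/5.
E[X | machine 2] = (6+7+8+11)/4 = 8.
E[X | machine 3] = (5+7+8+12+13)/5 = 9.
By the law of total expectation,
E[X] = (2/9)·(33/5) + (1/9)·(8) + (2/3)·(9) = 376/45.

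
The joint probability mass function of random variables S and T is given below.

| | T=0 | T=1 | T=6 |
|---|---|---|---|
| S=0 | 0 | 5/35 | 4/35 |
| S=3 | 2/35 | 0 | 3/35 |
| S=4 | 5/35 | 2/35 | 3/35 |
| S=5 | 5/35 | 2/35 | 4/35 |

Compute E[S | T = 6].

P(T = 6) = 2/5.
Σ S·P over the event = 0·(4/35) + 3·(3/35) + 4·(3/35) + 5·(4/35) = 41/35.
E[S | T = 6] = (41/35) / (2/5) = 41/14.

41/14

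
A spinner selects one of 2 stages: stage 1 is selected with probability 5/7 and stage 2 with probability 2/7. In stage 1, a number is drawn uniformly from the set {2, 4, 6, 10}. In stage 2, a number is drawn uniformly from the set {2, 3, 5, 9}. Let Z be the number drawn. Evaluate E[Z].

37/7

E[Z | stage 1] = (2+4+6+10)/4 = 11/2.
E[Z | stage 2] = (2+3+5+9)/4 = 19/4.
E[Z] = (5/7)·(11/2) + (2/7)·(19/4) = 37/7.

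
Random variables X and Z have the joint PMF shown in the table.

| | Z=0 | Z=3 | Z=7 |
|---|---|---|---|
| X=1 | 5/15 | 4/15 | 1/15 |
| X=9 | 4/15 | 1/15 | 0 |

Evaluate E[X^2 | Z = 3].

17

P(Z = 3) = 1/3.
Σ X^2·P over the event = 1·(4/15) + 81·(1/15) = 17/3.
E[X^2 | Z = 3] = (17/3) / (1/3) = 17.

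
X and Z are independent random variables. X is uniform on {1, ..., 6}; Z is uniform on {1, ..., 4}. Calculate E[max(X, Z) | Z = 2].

11/3

Outcomes with Z = 2: (1,2), (2,2), (3,2), (4,2), (5,2), (6,2), each with probability 1/24.
E[max(X, Z) | Z = 2] = (2 + 2 + 3 + 4 + 5 + 6) / 6 = 11/3.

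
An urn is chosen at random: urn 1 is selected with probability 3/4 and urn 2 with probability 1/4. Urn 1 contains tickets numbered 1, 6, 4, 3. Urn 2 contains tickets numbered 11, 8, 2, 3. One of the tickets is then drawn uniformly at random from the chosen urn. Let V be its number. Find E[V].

E[V | urn 1] = (1+6+4+3)/4 = 7/2.
E[V | urn 2] = (11+8+2+3)/4 = 6.
By the law of total expectation,
E[V] = (3/4)·(7/2) + (1/4)·(6) = 33/8.

33/8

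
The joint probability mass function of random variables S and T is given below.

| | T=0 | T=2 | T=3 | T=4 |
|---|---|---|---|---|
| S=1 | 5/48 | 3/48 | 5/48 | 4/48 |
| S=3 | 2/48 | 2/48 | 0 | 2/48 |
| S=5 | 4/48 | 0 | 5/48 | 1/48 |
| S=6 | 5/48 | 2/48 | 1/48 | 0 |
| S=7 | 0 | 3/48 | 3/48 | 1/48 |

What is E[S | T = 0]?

61/16

P(T = 0) = 1/3.
Σ S·P over the event = 1·(5/48) + 3·(2/48) + 5·(4/48) + 6·(5/48) = 61/48.
E[S | T = 0] = (61/48) / (1/3) = 61/16.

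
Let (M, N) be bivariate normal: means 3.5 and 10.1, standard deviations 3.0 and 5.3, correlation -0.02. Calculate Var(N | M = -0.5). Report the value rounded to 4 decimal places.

28.0788

The conditional variance in a bivariate normal is σ_N²(1 − ρ²), independent of x.
Var(N | M=-0.5) = (5.3)²·(1 − (-0.02)²) = 28.09·0.9996 = 28.0788.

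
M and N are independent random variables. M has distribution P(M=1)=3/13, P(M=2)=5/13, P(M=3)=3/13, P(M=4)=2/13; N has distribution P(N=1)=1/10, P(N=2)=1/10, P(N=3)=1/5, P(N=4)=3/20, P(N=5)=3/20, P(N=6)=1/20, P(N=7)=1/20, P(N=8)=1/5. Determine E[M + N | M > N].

92/19

P(M > N) = 19/130.
Summing (M+N)·P(x,y) over outcomes with M > N gives 46/65.
E[M + N | M > N] = (46/65) / (19/130) = 92/19.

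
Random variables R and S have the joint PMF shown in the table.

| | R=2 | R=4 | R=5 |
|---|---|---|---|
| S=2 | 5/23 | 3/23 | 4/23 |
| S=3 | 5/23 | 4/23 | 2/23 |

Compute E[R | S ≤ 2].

P(S ≤ 2) = 12/23.
Summing R·P(R=x,S=y) over the conditioning event gives 42/23.
E[R | S ≤ 2] = (42/23) / (12/23) = 7/2.

7/2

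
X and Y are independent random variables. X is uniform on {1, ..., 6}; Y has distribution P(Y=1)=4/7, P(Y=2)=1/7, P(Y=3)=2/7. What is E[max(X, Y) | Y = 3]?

4

P(Y = 3) = 2/7.
Summing max(X,Y)·P(x,y) over outcomes with Y = 3 gives 8/7.
E[max(X, Y) | Y = 3] = (8/7) / (2/7) = 4.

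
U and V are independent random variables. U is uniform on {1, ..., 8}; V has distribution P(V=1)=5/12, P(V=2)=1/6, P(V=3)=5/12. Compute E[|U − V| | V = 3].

9/4

P(V = 3) = 5/12.
Summing |U−V|·P(x,y) over outcomes with V = 3 gives 15/16.
E[|U − V| | V = 3] = (15/16) / (5/12) = 9/4.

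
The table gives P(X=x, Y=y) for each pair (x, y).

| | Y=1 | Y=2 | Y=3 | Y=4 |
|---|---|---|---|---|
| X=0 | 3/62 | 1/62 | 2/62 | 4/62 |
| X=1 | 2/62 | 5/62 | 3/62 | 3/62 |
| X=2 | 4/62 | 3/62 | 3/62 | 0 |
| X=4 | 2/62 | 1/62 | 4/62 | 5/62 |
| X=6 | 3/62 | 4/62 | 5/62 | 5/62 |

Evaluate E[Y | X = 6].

P(X = 6) = 17/62.
Summing Y·P(X=x,Y=y) over the conditioning event gives 23/31.
E[Y | X = 6] = (23/31) / (17/62) = 46/17.

46/17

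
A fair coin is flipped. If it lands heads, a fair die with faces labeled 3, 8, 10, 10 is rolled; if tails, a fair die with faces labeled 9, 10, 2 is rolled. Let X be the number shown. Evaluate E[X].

E[X | heads] = (3+8+10+10)/4 = 31/4.
E[X | tails] = (9+10+2)/3 = 7.
E[X] = (1/2)·(31/4) + (1/2)·(7) = 59/8.

59/8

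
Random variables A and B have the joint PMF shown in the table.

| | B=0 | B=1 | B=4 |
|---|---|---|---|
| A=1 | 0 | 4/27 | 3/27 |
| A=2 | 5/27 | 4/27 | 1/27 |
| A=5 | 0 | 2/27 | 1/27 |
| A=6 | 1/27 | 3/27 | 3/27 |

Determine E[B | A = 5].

P(A = 5) = 1/9.
Σ B·P over the event = 1·(2/27) + 4·(1/27) = 2/9.
E[B | A = 5] = (2/9) / (1/9) = 2.

2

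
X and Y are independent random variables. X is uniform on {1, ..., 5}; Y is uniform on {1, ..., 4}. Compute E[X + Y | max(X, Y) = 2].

Outcomes with max(X, Y) = 2: (1,2), (2,1), (2,2), each with probability 1/20.
E[X + Y | max(X, Y) = 2] = (3 + 3 + 4) / 3 = 10/3.

10/3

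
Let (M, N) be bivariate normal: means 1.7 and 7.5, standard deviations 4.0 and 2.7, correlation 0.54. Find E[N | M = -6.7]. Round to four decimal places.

4.4382

E[N | M=x] = μ_N + ρ(σ_N/σ_M)(x − μ_M) for jointly normal variables.
E[N | M=-6.7] = 7.5 + (0.54)·(2.7/4.0)·(-6.7 − (1.7)) = 7.5 + (0.3645)·(-8.4) = 4.4382.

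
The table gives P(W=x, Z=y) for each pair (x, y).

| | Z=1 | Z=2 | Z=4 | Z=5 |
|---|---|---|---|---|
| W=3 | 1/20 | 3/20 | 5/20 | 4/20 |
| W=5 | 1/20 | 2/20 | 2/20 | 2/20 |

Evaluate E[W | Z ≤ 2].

27/7

P(Z ≤ 2) = 7/20.
Σ W·P over the event = 3·(1/20) + 3·(3/20) + 5·(1/20) + 5·(2/20) = 27/20.
E[W | Z ≤ 2] = (27/20) / (7/20) = 27/7.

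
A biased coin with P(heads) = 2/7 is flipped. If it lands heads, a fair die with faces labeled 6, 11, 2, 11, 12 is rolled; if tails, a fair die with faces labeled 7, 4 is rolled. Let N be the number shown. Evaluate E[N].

443/70

E[N | heads] = (6+11+2+11+12)/5 = 42/5.
E[N | tails] = (7+4)/2 = 11/2.
E[N] = (2/7)·(42/5) + (5/7)·(11/2) = 443/70.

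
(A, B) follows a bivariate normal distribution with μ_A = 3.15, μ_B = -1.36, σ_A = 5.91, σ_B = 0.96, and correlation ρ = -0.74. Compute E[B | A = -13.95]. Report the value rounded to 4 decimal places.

0.6955

E[B | A=x] = μ_B + ρ(σ_B/σ_A)(x − μ_A) for jointly normal variables.
E[B | A=-13.95] = -1.36 + (-0.74)·(0.96/5.91)·(-13.95 − (3.15)) = -1.36 + (-0.120203)·(-17.1) = 0.6955.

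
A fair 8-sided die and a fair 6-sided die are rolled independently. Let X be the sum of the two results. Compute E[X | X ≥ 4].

P(X ≥ 4) = 15/16.
E[X | X ≥ 4] = (47/6) / (15/16) = 376/45.

376/45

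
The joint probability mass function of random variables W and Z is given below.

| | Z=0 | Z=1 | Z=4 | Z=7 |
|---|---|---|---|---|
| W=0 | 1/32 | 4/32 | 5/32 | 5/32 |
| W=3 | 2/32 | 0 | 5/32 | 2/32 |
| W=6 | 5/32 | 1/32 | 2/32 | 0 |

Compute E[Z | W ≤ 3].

31/8

P(W ≤ 3) = 3/4.
Summing Z·P(W=x,Z=y) over the conditioning event gives 93/32.
E[Z | W ≤ 3] = (93/32) / (3/4) = 31/8.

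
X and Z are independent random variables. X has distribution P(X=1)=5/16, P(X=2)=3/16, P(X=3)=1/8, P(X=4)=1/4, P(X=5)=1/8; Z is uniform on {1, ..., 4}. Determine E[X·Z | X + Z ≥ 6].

P(X + Z ≥ 6) = 27/64.
Summing XZ·P(x,y) over outcomes with X + Z ≥ 6 gives 155/32.
E[X·Z | X + Z ≥ 6] = (155/32) / (27/64) = 310/27.

310/27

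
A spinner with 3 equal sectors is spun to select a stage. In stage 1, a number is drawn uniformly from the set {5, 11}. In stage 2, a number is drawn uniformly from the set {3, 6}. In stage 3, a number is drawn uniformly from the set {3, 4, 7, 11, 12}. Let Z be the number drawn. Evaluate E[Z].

E[Z | stage 1] = (5+11)/2 = 8.
E[Z | stage 2] = (3+6)/2 = 9/2.
E[Z | stage 3] = (3+4+7+11+12)/5 = 37/5.
E[Z] = (1/3)·(8) + (1/3)·(9/2) + (1/3)·(37/5) = 199/30.

199/30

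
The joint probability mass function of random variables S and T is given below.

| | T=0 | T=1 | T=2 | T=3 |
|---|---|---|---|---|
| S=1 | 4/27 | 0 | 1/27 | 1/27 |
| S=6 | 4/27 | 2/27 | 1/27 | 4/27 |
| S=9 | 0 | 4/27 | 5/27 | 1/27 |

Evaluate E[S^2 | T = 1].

66

P(T = 1) = 2/9.
Σ S^2·P over the event = 36·(2/27) + 81·(4/27) = 44/3.
E[S^2 | T = 1] = (44/3) / (2/9) = 66.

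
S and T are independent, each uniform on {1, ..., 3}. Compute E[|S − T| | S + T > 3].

1

P(S + T > 3) = 2/3.
Summing |S−T|·P(x,y) over outcomes with S + T > 3 gives 2/3.
E[|S − T| | S + T > 3] = (2/3) / (2/3) = 1.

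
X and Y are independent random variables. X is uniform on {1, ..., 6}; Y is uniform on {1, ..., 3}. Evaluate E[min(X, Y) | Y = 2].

Outcomes with Y = 2: (1,2), (2,2), (3,2), (4,2), (5,2), (6,2), each with probability 1/18.
E[min(X, Y) | Y = 2] = (1 + 2 + 2 + 2 + 2 + 2) / 6 = 11/6.

11/6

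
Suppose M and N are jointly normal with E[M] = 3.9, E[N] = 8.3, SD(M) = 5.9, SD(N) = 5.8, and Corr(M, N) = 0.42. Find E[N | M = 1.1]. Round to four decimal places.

7.1439

E[N | M=x] = μ_N + ρ(σ_N/σ_M)(x − μ_M) for jointly normal variables.
E[N | M=1.1] = 8.3 + (0.42)·(5.8/5.9)·(1.1 − (3.9)) = 8.3 + (0.41288)·(-2.8) = 7.1439.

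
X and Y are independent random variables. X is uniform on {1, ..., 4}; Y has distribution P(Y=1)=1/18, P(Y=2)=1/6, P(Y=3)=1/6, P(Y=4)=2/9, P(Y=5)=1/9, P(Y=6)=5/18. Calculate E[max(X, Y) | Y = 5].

5

P(Y = 5) = 1/9.
Summing max(X,Y)·P(x,y) over outcomes with Y = 5 gives 5/9.
E[max(X, Y) | Y = 5] = (5/9) / (1/9) = 5.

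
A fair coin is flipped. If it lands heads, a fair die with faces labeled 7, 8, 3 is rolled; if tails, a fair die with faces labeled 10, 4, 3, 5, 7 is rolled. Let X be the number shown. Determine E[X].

59/10

E[X | heads] = (7+8+3)/3 = 6.
E[X | tails] = (10+4+3+5+7)/5 = 29/5.
By the law of total expectation,
E[X] = (1/2)·(6) + (1/2)·(29/5) = 59/10.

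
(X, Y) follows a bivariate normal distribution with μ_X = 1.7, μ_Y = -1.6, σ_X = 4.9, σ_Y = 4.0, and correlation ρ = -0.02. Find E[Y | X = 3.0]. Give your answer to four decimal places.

E[Y | X=x] = μ_Y + ρ(σ_Y/σ_X)(x − μ_X) for jointly normal variables.
E[Y | X=3.0] = -1.6 + (-0.02)·(4.0/4.9)·(3.0 − (1.7)) = -1.6 + (-0.016327)·(1.3) = -1.6212.

-1.6212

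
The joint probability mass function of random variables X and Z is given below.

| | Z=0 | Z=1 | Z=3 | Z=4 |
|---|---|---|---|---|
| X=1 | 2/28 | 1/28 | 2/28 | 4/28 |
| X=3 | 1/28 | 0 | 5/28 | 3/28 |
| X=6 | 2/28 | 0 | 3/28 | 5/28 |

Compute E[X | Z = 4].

43/12

P(Z = 4) = 3/7.
Σ X·P over the event = 1·(4/28) + 3·(3/28) + 6·(5/28) = 43/28.
E[X | Z = 4] = (43/28) / (3/7) = 43/12.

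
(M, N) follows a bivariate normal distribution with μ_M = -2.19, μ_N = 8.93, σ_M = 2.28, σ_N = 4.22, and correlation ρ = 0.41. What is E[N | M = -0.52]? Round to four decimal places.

10.1973

For a bivariate normal, E[N | M=x] = μ_N + ρ·(σ_N/σ_M)·(x − μ_M).
E[N | M=-0.52] = 8.93 + (0.41)·(4.22/2.28)·(-0.52 − (-2.19)) = 8.93 + (0.75886)·(1.67) = 10.1973.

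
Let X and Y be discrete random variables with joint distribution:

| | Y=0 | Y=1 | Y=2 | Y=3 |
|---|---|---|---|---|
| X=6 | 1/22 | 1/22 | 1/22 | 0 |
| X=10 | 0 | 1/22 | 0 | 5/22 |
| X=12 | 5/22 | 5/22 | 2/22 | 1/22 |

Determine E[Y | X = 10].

P(X = 10) = 3/11.
Σ Y·P over the event = 1·(1/22) + 3·(5/22) = 8/11.
E[Y | X = 10] = (8/11) / (3/11) = 8/3.

8/3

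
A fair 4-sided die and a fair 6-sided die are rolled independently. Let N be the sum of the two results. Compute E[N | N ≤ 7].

46/9

P(N ≤ 7) = 3/4.
Σ over the event: 2·1/24 + 3·1/12 + 4·1/8 + 5·1/6 + 6·1/6 + 7·1/6 = 23/6.
E[N | N ≤ 7] = (23/6) / (3/4) = 46/9.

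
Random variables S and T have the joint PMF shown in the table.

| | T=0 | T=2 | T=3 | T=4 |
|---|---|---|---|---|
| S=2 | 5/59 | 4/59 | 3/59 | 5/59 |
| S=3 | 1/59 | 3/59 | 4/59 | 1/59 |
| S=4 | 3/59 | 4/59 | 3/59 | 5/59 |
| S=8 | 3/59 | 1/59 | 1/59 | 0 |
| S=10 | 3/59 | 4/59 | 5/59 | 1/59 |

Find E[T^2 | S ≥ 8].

P(S ≥ 8) = 18/59.
Σ T^2·P over the event = 0·(3/59) + 4·(1/59) + 9·(1/59) + 0·(3/59) + 4·(4/59) + 9·(5/59) + 16·(1/59) = 90/59.
E[T^2 | S ≥ 8] = (90/59) / (18/59) = 5.

5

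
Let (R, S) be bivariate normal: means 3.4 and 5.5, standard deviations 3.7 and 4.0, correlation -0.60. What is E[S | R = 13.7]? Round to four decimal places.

-1.1811

E[S | R=x] = μ_S + ρ(σ_S/σ_R)(x − μ_R) for jointly normal variables.
E[S | R=13.7] = 5.5 + (-0.60)·(4.0/3.7)·(13.7 − (3.4)) = 5.5 + (-0.64865)·(10.3) = -1.1811.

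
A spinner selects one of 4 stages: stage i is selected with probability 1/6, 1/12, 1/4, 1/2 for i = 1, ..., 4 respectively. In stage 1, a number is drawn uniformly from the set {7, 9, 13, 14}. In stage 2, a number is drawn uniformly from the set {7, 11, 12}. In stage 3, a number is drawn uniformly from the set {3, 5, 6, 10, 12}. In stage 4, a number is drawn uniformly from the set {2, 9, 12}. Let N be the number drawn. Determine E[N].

E[N | stage 1] = (7+9+13+14)/4 = 43/4.
E[N | stage 2] = (7+11+12)/3 = 10.
E[N | stage 3] = (3+5+6+10+12)/5 = 36/5.
E[N | stage 4] = (2+9+12)/3 = 23/3.
E[N] = (1/6)·(43/4) + (1/12)·(10) + (1/4)·(36/5) + (1/2)·(23/3) = 991/120.

991/120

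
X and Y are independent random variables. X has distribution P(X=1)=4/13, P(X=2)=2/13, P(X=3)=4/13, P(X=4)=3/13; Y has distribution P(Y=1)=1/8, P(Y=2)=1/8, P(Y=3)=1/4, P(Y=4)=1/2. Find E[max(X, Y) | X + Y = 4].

P(X + Y = 4) = 7/52.
Summing max(X,Y)·P(x,y) over outcomes with X + Y = 4 gives 5/13.
E[max(X, Y) | X + Y = 4] = (5/13) / (7/52) = 20/7.

20/7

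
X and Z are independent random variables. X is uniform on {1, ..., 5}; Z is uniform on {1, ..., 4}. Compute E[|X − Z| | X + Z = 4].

Outcomes with X + Z = 4: (1,3), (2,2), (3,1), each with probability 1/20.
E[|X − Z| | X + Z = 4] = (2 + 0 + 2) / 3 = 4/3.

4/3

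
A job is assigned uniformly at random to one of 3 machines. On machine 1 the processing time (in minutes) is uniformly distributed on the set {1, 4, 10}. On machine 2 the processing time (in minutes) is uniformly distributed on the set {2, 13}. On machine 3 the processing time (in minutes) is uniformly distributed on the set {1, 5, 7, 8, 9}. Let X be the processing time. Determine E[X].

37/6

E[X | machine 1] = (1+4+10)/3 = 5.
E[X | machine 2] = (2+13)/2 = 15/2.
E[X | machine 3] = (1+5+7+8+9)/5 = 6.
E[X] = (1/3)·(5) + (1/3)·(15/2) + (1/3)·(6) = 37/6.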